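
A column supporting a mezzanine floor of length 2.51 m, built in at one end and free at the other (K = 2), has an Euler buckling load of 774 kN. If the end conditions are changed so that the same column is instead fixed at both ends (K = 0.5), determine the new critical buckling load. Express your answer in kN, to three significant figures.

P_cr ≈ 12400 kN

P_cr ∝ 1/K², so P_cr,new = P_cr,old × (K_old/K_new)² = 774 × (2/0.5)²
= 774 × 16.00 = 12400 kN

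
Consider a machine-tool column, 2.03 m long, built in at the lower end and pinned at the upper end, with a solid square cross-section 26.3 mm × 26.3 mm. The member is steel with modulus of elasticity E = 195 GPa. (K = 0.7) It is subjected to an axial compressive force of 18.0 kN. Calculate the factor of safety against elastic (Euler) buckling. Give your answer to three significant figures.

I = a⁴/12 = 26.3⁴/12 = 3.987×10^4 mm⁴
I = 3.987×10^4 mm⁴ = 3.987×10^-8 m⁴
Effective length L_e = K·L = 0.7 × 2.03 = 1.421 m
P_cr = π²EI / L_e² = π² × 195×10⁹ × 3.987×10^-8 / 1.421² = 3.800×10^4 N
Factor of safety n = P_cr / P = 38.000 / 18.0 = 2.11

n ≈ 2.11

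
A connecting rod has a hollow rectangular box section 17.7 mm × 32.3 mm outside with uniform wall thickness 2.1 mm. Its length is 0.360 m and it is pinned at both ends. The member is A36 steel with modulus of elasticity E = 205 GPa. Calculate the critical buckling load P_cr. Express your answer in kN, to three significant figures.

Inner dimensions: h_i = 32.3 − 2×2.1 = 28.10 mm, b_i = 17.7 − 2×2.1 = 13.50 mm
Weak-axis I_min = (h_o·b_o³ − h_i·b_i³)/12 with b_o = 17.7, b_i = 13.50 mm (shorter outer/inner sides).
I_min = (32.3×17.7³ − 28.10×13.50³)/12 = 9.165×10^3 mm⁴
I = 9.165×10^3 mm⁴ = 9.165×10^-9 m⁴
Effective length L_e = K·L = 1 × 0.360 = 0.3600 m
P_cr = π²EI / L_e² = π² × 205×10⁹ × 9.165×10^-9 / 0.3600² = 1.431×10^5 N

P_cr ≈ 143 kN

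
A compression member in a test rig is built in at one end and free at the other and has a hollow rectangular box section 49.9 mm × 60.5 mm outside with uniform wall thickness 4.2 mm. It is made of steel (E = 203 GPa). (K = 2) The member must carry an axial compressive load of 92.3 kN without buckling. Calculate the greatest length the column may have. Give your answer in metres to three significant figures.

L_max ≈ 1.31 m

Inner dimensions: h_i = 60.5 − 2×4.2 = 52.10 mm, b_i = 49.9 − 2×4.2 = 41.50 mm
Weak-axis I_min = (h_o·b_o³ − h_i·b_i³)/12 with b_o = 49.9, b_i = 41.50 mm (shorter outer/inner sides).
I_min = (60.5×49.9³ − 52.10×41.50³)/12 = 3.161×10^5 mm⁴
I = 3.161×10^-7 m⁴
At the buckling limit P_cr = P = 9.230×10^4 N
From P_cr = π²EI/(K·L)²:  L = (1/K)·√(π²EI/P_cr) = (1/2)·√(π²×2.03×10^11×3.161×10^-7/9.230×10^4)
L = 1.31 m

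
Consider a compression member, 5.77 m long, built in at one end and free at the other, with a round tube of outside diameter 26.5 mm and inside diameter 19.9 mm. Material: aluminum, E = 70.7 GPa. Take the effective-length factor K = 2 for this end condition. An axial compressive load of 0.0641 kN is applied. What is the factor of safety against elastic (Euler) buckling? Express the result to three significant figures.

n ≈ 1.35

d_o = 26.5 mm, d_i = 19.9 mm
I = π(d_o⁴ − d_i⁴)/64 = π(26.5⁴ − 19.90⁴)/64 = 1.651×10^4 mm⁴
I = 1.651×10^4 mm⁴ = 1.651×10^-8 m⁴
Effective length L_e = K·L = 2 × 5.77 = 11.54 m
P_cr = π²EI / L_e² = π² × 70.7×10⁹ × 1.651×10^-8 / 11.54² = 86.51 N
Factor of safety n = P_cr / P = 0.086506 / 0.0641 = 1.35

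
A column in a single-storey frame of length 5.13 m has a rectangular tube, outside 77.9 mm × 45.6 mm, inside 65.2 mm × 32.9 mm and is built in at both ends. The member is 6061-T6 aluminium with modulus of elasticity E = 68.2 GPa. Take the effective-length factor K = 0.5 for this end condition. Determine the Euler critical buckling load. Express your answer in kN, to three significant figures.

Weak-axis I_min = (h_o·b_o³ − h_i·b_i³)/12 with b_o = 45.6, b_i = 32.90 mm (shorter outer/inner sides).
I_min = (77.9×45.6³ − 65.20×32.90³)/12 = 4.220×10^5 mm⁴
I = 4.220×10^5 mm⁴ = 4.220×10^-7 m⁴
Effective length L_e = K·L = 0.5 × 5.13 = 2.565 m
P_cr = π²EI / L_e² = π² × 68.2×10⁹ × 4.220×10^-7 / 2.565² = 4.318×10^4 N

P_cr ≈ 43.2 kN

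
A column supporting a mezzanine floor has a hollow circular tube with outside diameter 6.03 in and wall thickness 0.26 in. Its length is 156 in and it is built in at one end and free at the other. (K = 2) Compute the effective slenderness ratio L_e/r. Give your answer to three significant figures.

Inner diameter d_i = 6.03 − 2×0.26 = 5.510 in
I = π(d_o⁴ − d_i⁴)/64 = π(6.03⁴ − 5.510⁴)/64 = 19.65 in⁴
A = 4.713 in²;  r_min = √(I/A) = √(19.65/4.713) = 2.042 in
L_e = K·L = 2 × 156 = 312.0 in
λ = L_e / r_min = 312.00 / 2.042 = 153

λ ≈ 153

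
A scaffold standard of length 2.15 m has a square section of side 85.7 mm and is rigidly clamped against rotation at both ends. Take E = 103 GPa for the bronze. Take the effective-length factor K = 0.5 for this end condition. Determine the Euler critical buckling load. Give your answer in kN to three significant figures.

P_cr ≈ 3950 kN

I = a⁴/12 = 85.7⁴/12 = 4.495×10^6 mm⁴
I = 4.495×10^6 mm⁴ = 4.495×10^-6 m⁴
Effective length L_e = K·L = 0.5 × 2.15 = 1.075 m
P_cr = π²EI / L_e² = π² × 103×10⁹ × 4.495×10^-6 / 1.075² = 3.954×10^6 N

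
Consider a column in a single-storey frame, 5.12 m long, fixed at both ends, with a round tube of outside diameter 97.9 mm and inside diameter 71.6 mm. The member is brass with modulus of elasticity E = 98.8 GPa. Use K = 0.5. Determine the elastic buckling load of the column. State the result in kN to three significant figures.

P_cr ≈ 479 kN

d_o = 97.9 mm, d_i = 71.6 mm
I = π(d_o⁴ − d_i⁴)/64 = π(97.9⁴ − 71.60⁴)/64 = 3.219×10^6 mm⁴
I = 3.219×10^6 mm⁴ = 3.219×10^-6 m⁴
Effective length L_e = K·L = 0.5 × 5.12 = 2.560 m
P_cr = π²EI / L_e² = π² × 98.8×10⁹ × 3.219×10^-6 / 2.560² = 4.790×10^5 N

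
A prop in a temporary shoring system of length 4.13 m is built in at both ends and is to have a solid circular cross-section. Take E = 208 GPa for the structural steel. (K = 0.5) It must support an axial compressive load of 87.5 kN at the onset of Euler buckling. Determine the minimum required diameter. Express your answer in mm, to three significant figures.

L_e = K·L = 0.5 × 4.13 = 2.065 m
Required I = P_cr·L_e²/(π²E) = 8.750×10^4 × 2.065² / (π² × 2.08×10^11) = 1.818×10^-7 m⁴
I_req = 1.818×10^5 mm⁴
Solid circle: I = πd⁴/64  ⇒  d = (64I/π)^(1/4) = (64×1.818×10^5/π)^(1/4) = 43.9 mm

d ≈ 43.9 mm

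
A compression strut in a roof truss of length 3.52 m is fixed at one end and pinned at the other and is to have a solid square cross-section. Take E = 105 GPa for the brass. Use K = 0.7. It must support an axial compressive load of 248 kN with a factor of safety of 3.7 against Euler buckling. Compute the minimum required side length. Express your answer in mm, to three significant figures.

Required P_cr = n·P = 3.7 × 248 = 917.6 kN
L_e = K·L = 0.7 × 3.52 = 2.464 m
Required I = P_cr·L_e²/(π²E) = 9.176×10^5 × 2.464² / (π² × 1.05×10^11) = 5.376×10^-6 m⁴
I_req = 5.376×10^6 mm⁴
Solid square: I = a⁴/12  ⇒  a = (12I)^(1/4) = (12×5.376×10^6)^(1/4) = 89.6 mm

a ≈ 89.6 mm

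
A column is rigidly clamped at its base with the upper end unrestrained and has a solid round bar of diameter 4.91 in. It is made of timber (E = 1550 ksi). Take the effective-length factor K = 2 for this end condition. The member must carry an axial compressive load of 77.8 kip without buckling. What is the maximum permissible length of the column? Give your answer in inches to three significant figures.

L_max ≈ 37.4 in

I = πd⁴/64 = π×4.91⁴/64 = 28.53 in⁴
At the buckling limit P_cr = P = 7.780×10^4 lb
From P_cr = π²EI/(K·L)²:  L = (1/K)·√(π²EI/P_cr) = (1/2)·√(π²×1.55×10^6×28.53/7.780×10^4)
L = 37.4 in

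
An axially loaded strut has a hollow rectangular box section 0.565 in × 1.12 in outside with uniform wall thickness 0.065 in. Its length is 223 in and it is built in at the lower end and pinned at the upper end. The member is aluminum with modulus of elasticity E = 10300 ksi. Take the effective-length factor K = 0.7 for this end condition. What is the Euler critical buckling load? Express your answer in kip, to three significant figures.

P_cr ≈ 0.0419 kip

Inner dimensions: h_i = 1.12 − 2×0.065 = 0.9900 in, b_i = 0.565 − 2×0.065 = 0.4350 in
Weak-axis I_min = (h_o·b_o³ − h_i·b_i³)/12 with b_o = 0.565, b_i = 0.4350 in (shorter outer/inner sides).
I_min = (1.12×0.565³ − 0.9900×0.4350³)/12 = 1.004×10^-2 in⁴
Effective length L_e = K·L = 0.7 × 223 = 156.1 in
P_cr = π²EI / L_e² = π² × 10300×10³ × 1.004×10^-2 / 156.1² = 41.90 lb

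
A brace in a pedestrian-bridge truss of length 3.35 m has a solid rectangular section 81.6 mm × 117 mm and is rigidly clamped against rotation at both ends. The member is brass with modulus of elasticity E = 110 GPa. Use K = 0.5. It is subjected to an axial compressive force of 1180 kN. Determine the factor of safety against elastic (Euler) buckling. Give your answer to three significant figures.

Buckling occurs about the weak axis: I_min = h·b³/12 with b = 81.6 mm (the shorter side).
I_min = 117×81.6³/12 = 5.298×10^6 mm⁴
I = 5.298×10^6 mm⁴ = 5.298×10^-6 m⁴
Effective length L_e = K·L = 0.5 × 3.35 = 1.675 m
P_cr = π²EI / L_e² = π² × 110×10⁹ × 5.298×10^-6 / 1.675² = 2.050×10^6 N
Factor of safety n = P_cr / P = 2049.9 / 1180 = 1.74

n ≈ 1.74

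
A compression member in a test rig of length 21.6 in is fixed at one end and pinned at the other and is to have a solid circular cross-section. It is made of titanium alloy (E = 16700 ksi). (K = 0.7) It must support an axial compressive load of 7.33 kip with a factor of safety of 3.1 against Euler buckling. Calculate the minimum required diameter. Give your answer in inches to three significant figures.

d ≈ 0.895 in

Required P_cr = n·P = 3.1 × 7.33 = 22.72 kip
L_e = K·L = 0.7 × 21.6 = 15.12 in
Required I = P_cr·L_e²/(π²E) = 2.272×10^4 × 15.12² / (π² × 1.67×10^7) = 3.152×10^-2 in⁴
Solid circle: I = πd⁴/64  ⇒  d = (64I/π)^(1/4) = (64×3.152×10^-2/π)^(1/4) = 0.895 in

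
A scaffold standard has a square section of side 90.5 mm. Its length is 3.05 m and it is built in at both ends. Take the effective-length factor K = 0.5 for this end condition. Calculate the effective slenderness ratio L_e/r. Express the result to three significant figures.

λ ≈ 58.4

I = a⁴/12 = 90.5⁴/12 = 5.590×10^6 mm⁴
A = 8.190×10^3 mm²;  r_min = √(I/A) = √(5.590×10^6/8.190×10^3) = 26.13 mm
L_e = K·L = 0.5 × 3.05 m = 1.525 m = 1525.0 mm
λ = L_e / r_min = 1525.0 / 26.13 = 58.4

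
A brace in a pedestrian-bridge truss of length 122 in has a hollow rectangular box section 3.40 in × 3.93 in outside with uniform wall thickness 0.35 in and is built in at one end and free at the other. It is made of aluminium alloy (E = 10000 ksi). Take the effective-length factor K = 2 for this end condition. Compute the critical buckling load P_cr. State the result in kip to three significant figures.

P_cr ≈ 12.6 kip

Inner dimensions: h_i = 3.93 − 2×0.35 = 3.230 in, b_i = 3.40 − 2×0.35 = 2.700 in
Weak-axis I_min = (h_o·b_o³ − h_i·b_i³)/12 with b_o = 3.40, b_i = 2.700 in (shorter outer/inner sides).
I_min = (3.93×3.40³ − 3.230×2.700³)/12 = 7.574 in⁴
Effective length L_e = K·L = 2 × 122 = 244.0 in
P_cr = π²EI / L_e² = π² × 10000×10³ × 7.574 / 244.0² = 1.256×10^4 lb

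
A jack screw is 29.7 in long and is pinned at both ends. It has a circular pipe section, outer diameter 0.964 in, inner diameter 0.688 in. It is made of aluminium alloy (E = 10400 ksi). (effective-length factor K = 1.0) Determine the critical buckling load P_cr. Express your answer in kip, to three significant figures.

d_o = 0.964 in, d_i = 0.688 in
I = π(d_o⁴ − d_i⁴)/64 = π(0.964⁴ − 0.6880⁴)/64 = 3.139×10^-2 in⁴
Effective length L_e = K·L = 1 × 29.7 = 29.70 in
P_cr = π²EI / L_e² = π² × 10400×10³ × 3.139×10^-2 / 29.70² = 3.653×10^3 lb

P_cr ≈ 3.65 kip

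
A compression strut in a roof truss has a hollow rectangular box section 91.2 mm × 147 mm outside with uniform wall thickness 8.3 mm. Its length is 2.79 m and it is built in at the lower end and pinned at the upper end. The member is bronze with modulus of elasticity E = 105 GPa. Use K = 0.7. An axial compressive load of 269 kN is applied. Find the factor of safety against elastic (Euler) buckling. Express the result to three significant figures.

n ≈ 4.83

Inner dimensions: h_i = 147 − 2×8.3 = 130.4 mm, b_i = 91.2 − 2×8.3 = 74.60 mm
Weak-axis I_min = (h_o·b_o³ − h_i·b_i³)/12 with b_o = 91.2, b_i = 74.60 mm (shorter outer/inner sides).
I_min = (147×91.2³ − 130.4×74.60³)/12 = 4.781×10^6 mm⁴
I = 4.781×10^6 mm⁴ = 4.781×10^-6 m⁴
Effective length L_e = K·L = 0.7 × 2.79 = 1.953 m
P_cr = π²EI / L_e² = π² × 105×10⁹ × 4.781×10^-6 / 1.953² = 1.299×10^6 N
Factor of safety n = P_cr / P = 1298.9 / 269 = 4.83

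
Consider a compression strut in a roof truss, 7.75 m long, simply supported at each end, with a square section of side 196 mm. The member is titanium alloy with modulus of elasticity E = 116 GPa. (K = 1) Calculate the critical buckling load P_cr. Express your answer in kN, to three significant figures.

I = a⁴/12 = 196⁴/12 = 1.230×10^8 mm⁴
I = 1.230×10^8 mm⁴ = 1.230×10^-4 m⁴
Effective length L_e = K·L = 1 × 7.75 = 7.750 m
P_cr = π²EI / L_e² = π² × 116×10⁹ × 1.230×10^-4 / 7.750² = 2.344×10^6 N

P_cr ≈ 2340 kN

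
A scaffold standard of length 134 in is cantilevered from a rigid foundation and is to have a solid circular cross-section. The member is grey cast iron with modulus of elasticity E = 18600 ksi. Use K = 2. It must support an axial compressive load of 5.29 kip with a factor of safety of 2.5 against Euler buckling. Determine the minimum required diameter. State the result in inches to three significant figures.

d ≈ 3.20 in

Required P_cr = n·P = 2.5 × 5.29 = 13.22 kip
L_e = K·L = 2 × 134 = 268.0 in
Required I = P_cr·L_e²/(π²E) = 1.323×10^4 × 268.0² / (π² × 1.86×10^7) = 5.174 in⁴
Solid circle: I = πd⁴/64  ⇒  d = (64I/π)^(1/4) = (64×5.174/π)^(1/4) = 3.20 in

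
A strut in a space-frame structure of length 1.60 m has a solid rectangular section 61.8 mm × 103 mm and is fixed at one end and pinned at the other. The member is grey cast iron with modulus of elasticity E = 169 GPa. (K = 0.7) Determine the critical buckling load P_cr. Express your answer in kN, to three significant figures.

Buckling occurs about the weak axis: I_min = h·b³/12 with b = 61.8 mm (the shorter side).
I_min = 103×61.8³/12 = 2.026×10^6 mm⁴
I = 2.026×10^6 mm⁴ = 2.026×10^-6 m⁴
Effective length L_e = K·L = 0.7 × 1.60 = 1.120 m
P_cr = π²EI / L_e² = π² × 169×10⁹ × 2.026×10^-6 / 1.120² = 2.694×10^6 N

P_cr ≈ 2690 kN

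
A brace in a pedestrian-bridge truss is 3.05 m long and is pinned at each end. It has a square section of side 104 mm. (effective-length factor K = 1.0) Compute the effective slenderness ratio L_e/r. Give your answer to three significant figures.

I = a⁴/12 = 104⁴/12 = 9.749×10^6 mm⁴
A = 1.082×10^4 mm²;  r_min = √(I/A) = √(9.749×10^6/1.082×10^4) = 30.02 mm
L_e = K·L = 1 × 3.05 m = 3.050 m = 3050.0 mm
λ = L_e / r_min = 3050.0 / 30.02 = 102

λ ≈ 102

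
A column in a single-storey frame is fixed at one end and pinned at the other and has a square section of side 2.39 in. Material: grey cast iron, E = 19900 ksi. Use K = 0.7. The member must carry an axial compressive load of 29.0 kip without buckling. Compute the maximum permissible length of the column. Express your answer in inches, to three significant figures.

I = a⁴/12 = 2.39⁴/12 = 2.719 in⁴
At the buckling limit P_cr = P = 2.900×10^4 lb
From P_cr = π²EI/(K·L)²:  L = (1/K)·√(π²EI/P_cr) = (1/0.7)·√(π²×1.99×10^7×2.719/2.900×10^4)
L = 194 in

L_max ≈ 194 in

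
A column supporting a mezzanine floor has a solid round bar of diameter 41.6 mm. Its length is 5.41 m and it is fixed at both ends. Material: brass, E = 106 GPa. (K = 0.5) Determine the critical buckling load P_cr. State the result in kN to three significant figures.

P_cr ≈ 21.0 kN

I = πd⁴/64 = π×41.6⁴/64 = 1.470×10^5 mm⁴
I = 1.470×10^5 mm⁴ = 1.470×10^-7 m⁴
Effective length L_e = K·L = 0.5 × 5.41 = 2.705 m
P_cr = π²EI / L_e² = π² × 106×10⁹ × 1.470×10^-7 / 2.705² = 2.102×10^4 N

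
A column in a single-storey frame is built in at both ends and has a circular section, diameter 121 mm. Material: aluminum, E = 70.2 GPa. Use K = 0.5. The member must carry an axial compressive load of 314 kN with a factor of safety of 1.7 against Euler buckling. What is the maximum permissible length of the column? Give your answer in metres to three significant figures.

L_max ≈ 7.39 m

I = πd⁴/64 = π×121⁴/64 = 1.052×10^7 mm⁴
I = 1.052×10^-5 m⁴
Required critical load P_cr = n·P = 1.7 × 314 = 533.8 kN = 5.338×10^5 N
From P_cr = π²EI/(K·L)²:  L = (1/K)·√(π²EI/P_cr) = (1/0.5)·√(π²×7.02×10^10×1.052×10^-5/5.338×10^5)
L = 7.39 m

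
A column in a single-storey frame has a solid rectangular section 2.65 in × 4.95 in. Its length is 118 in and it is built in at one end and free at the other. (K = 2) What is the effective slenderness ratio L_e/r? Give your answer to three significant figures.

λ ≈ 309

For a rectangle r_min = b/√12 = 2.65/√12 = 0.7650 in
L_e = K·L = 2 × 118 = 236.0 in
λ = L_e / r_min = 236.00 / 0.7650 = 309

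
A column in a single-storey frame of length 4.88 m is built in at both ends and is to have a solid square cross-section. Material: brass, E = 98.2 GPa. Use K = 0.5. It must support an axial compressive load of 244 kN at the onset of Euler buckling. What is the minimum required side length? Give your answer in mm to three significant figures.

L_e = K·L = 0.5 × 4.88 = 2.440 m
Required I = P_cr·L_e²/(π²E) = 2.440×10^5 × 2.440² / (π² × 9.82×10^10) = 1.499×10^-6 m⁴
I_req = 1.499×10^6 mm⁴
Solid square: I = a⁴/12  ⇒  a = (12I)^(1/4) = (12×1.499×10^6)^(1/4) = 65.1 mm

a ≈ 65.1 mm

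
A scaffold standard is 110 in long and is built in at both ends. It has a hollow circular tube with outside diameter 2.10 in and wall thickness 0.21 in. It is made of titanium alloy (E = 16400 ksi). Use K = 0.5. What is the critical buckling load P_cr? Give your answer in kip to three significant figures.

P_cr ≈ 30.2 kip

Inner diameter d_i = 2.10 − 2×0.21 = 1.680 in
I = π(d_o⁴ − d_i⁴)/64 = π(2.10⁴ − 1.680⁴)/64 = 0.5636 in⁴
Effective length L_e = K·L = 0.5 × 110 = 55.00 in
P_cr = π²EI / L_e² = π² × 16400×10³ × 0.5636 / 55.00² = 3.016×10^4 lb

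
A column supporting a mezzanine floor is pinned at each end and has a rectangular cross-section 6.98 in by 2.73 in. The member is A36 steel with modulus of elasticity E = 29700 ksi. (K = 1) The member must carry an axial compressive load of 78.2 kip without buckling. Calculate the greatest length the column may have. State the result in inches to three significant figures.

L_max ≈ 211 in

Buckling occurs about the weak axis: I_min = h·b³/12 with b = 2.73 in (the shorter side).
I_min = 6.98×2.73³/12 = 11.83 in⁴
At the buckling limit P_cr = P = 7.820×10^4 lb
From P_cr = π²EI/(K·L)²:  L = (1/K)·√(π²EI/P_cr) = (1/1)·√(π²×2.97×10^7×11.83/7.820×10^4)
L = 211 in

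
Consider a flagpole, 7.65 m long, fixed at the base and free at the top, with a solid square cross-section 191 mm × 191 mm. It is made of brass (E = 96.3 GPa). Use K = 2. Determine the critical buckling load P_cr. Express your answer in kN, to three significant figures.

P_cr ≈ 450 kN

I = a⁴/12 = 191⁴/12 = 1.109×10^8 mm⁴
I = 1.109×10^8 mm⁴ = 1.109×10^-4 m⁴
Effective length L_e = K·L = 2 × 7.65 = 15.30 m
P_cr = π²EI / L_e² = π² × 96.3×10⁹ × 1.109×10^-4 / 15.30² = 4.503×10^5 N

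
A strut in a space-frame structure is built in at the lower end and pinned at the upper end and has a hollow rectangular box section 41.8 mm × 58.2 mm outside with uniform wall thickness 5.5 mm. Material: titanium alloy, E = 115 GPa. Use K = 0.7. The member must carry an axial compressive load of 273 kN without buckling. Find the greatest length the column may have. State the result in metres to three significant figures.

Inner dimensions: h_i = 58.2 − 2×5.5 = 47.20 mm, b_i = 41.8 − 2×5.5 = 30.80 mm
Weak-axis I_min = (h_o·b_o³ − h_i·b_i³)/12 with b_o = 41.8, b_i = 30.80 mm (shorter outer/inner sides).
I_min = (58.2×41.8³ − 47.20×30.80³)/12 = 2.393×10^5 mm⁴
I = 2.393×10^-7 m⁴
At the buckling limit P_cr = P = 2.730×10^5 N
From P_cr = π²EI/(K·L)²:  L = (1/K)·√(π²EI/P_cr) = (1/0.7)·√(π²×1.15×10^11×2.393×10^-7/2.730×10^5)
L = 1.42 m

L_max ≈ 1.42 m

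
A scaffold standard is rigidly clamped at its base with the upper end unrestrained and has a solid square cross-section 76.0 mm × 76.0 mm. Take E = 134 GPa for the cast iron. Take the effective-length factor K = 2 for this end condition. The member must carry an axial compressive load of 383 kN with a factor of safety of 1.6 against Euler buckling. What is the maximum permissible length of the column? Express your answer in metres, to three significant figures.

I = a⁴/12 = 76.0⁴/12 = 2.780×10^6 mm⁴
I = 2.780×10^-6 m⁴
Required critical load P_cr = n·P = 1.6 × 383 = 612.8 kN = 6.128×10^5 N
From P_cr = π²EI/(K·L)²:  L = (1/K)·√(π²EI/P_cr) = (1/2)·√(π²×1.34×10^11×2.780×10^-6/6.128×10^5)
L = 1.22 m

L_max ≈ 1.22 m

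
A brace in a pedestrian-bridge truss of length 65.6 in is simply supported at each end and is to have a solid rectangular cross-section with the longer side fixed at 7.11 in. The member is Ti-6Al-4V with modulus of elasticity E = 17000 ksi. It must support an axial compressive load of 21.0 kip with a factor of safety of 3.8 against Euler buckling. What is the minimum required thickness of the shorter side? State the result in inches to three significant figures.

b ≈ 1.51 in

Required P_cr = n·P = 3.8 × 21.0 = 79.80 kip
L_e = K·L = 1 × 65.6 = 65.60 in
Required I = P_cr·L_e²/(π²E) = 7.980×10^4 × 65.60² / (π² × 1.70×10^7) = 2.047 in⁴
Rectangle, weak axis: I_min = h·b³/12 with h = 7.11 in fixed  ⇒  b = (12I/h)^(1/3) = 1.51 in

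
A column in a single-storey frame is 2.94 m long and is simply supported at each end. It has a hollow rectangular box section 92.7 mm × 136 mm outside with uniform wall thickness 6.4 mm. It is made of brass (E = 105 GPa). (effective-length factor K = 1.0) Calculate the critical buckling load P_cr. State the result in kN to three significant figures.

P_cr ≈ 455 kN

Inner dimensions: h_i = 136 − 2×6.4 = 123.2 mm, b_i = 92.7 − 2×6.4 = 79.90 mm
Weak-axis I_min = (h_o·b_o³ − h_i·b_i³)/12 with b_o = 92.7, b_i = 79.90 mm (shorter outer/inner sides).
I_min = (136×92.7³ − 123.2×79.90³)/12 = 3.791×10^6 mm⁴
I = 3.791×10^6 mm⁴ = 3.791×10^-6 m⁴
Effective length L_e = K·L = 1 × 2.94 = 2.940 m
P_cr = π²EI / L_e² = π² × 105×10⁹ × 3.791×10^-6 / 2.940² = 4.545×10^5 N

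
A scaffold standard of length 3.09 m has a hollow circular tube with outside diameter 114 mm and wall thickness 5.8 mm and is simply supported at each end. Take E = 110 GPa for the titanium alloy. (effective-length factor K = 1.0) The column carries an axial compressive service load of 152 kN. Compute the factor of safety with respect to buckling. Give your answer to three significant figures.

n ≈ 2.16

Inner diameter d_i = 114 − 2×5.8 = 102.4 mm
I = π(d_o⁴ − d_i⁴)/64 = π(114⁴ − 102.4⁴)/64 = 2.893×10^6 mm⁴
I = 2.893×10^6 mm⁴ = 2.893×10^-6 m⁴
Effective length L_e = K·L = 1 × 3.09 = 3.090 m
P_cr = π²EI / L_e² = π² × 110×10⁹ × 2.893×10^-6 / 3.090² = 3.290×10^5 N
Factor of safety n = P_cr / P = 329.00 / 152 = 2.16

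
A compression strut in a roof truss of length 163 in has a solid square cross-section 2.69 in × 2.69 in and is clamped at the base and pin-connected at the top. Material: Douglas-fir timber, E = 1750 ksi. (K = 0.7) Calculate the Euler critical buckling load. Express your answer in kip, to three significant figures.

P_cr ≈ 5.79 kip

I = a⁴/12 = 2.69⁴/12 = 4.363 in⁴
Effective length L_e = K·L = 0.7 × 163 = 114.1 in
P_cr = π²EI / L_e² = π² × 1750×10³ × 4.363 / 114.1² = 5.789×10^3 lb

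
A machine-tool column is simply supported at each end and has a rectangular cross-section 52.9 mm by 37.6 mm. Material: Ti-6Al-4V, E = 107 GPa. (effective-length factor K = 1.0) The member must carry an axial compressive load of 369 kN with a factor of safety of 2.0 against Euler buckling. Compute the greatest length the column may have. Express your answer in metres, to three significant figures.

Buckling occurs about the weak axis: I_min = h·b³/12 with b = 37.6 mm (the shorter side).
I_min = 52.9×37.6³/12 = 2.343×10^5 mm⁴
I = 2.343×10^-7 m⁴
Required critical load P_cr = n·P = 2.0 × 369 = 738.0 kN = 7.380×10^5 N
From P_cr = π²EI/(K·L)²:  L = (1/K)·√(π²EI/P_cr) = (1/1)·√(π²×1.07×10^11×2.343×10^-7/7.380×10^5)
L = 0.579 m

L_max ≈ 0.579 m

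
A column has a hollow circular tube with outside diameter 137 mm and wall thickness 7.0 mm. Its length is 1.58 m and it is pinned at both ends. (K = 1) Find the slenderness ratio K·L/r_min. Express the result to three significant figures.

λ ≈ 34.3

Inner diameter d_i = 137 − 2×7.0 = 123.0 mm
I = π(d_o⁴ − d_i⁴)/64 = π(137⁴ − 123.0⁴)/64 = 6.057×10^6 mm⁴
A = 2.859×10^3 mm²;  r_min = √(I/A) = √(6.057×10^6/2.859×10^3) = 46.03 mm
L_e = K·L = 1 × 1.58 m = 1.580 m = 1580.0 mm
λ = L_e / r_min = 1580.0 / 46.03 = 34.3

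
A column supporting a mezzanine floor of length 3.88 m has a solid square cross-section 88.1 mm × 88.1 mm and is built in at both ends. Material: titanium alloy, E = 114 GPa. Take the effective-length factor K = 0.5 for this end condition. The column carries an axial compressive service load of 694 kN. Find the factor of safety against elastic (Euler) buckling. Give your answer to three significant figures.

n ≈ 2.16

I = a⁴/12 = 88.1⁴/12 = 5.020×10^6 mm⁴
I = 5.020×10^6 mm⁴ = 5.020×10^-6 m⁴
Effective length L_e = K·L = 0.5 × 3.88 = 1.940 m
P_cr = π²EI / L_e² = π² × 114×10⁹ × 5.020×10^-6 / 1.940² = 1.501×10^6 N
Factor of safety n = P_cr / P = 1500.8 / 694 = 2.16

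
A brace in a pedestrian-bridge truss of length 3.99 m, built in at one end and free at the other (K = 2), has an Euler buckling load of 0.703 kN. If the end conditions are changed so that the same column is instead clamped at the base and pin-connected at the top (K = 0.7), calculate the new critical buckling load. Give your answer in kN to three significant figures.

P_cr ≈ 5.74 kN

P_cr ∝ 1/K², so P_cr,new = P_cr,old × (K_old/K_new)² = 0.703 × (2/0.7)²
= 0.703 × 8.163 = 5.74 kN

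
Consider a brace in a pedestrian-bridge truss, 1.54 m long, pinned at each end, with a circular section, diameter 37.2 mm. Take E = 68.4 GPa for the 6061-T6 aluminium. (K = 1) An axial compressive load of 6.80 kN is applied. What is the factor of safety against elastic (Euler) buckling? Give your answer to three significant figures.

I = πd⁴/64 = π×37.2⁴/64 = 9.400×10^4 mm⁴
I = 9.400×10^4 mm⁴ = 9.400×10^-8 m⁴
Effective length L_e = K·L = 1 × 1.54 = 1.540 m
P_cr = π²EI / L_e² = π² × 68.4×10⁹ × 9.400×10^-8 / 1.540² = 2.676×10^4 N
Factor of safety n = P_cr / P = 26.758 / 6.80 = 3.94

n ≈ 3.94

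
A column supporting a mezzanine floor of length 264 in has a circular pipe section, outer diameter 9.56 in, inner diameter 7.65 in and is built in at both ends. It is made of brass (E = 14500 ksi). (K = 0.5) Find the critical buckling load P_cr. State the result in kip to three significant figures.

d_o = 9.56 in, d_i = 7.65 in
I = π(d_o⁴ − d_i⁴)/64 = π(9.56⁴ − 7.650⁴)/64 = 241.9 in⁴
Effective length L_e = K·L = 0.5 × 264 = 132.0 in
P_cr = π²EI / L_e² = π² × 14500×10³ × 241.9 / 132.0² = 1.987×10^6 lb

P_cr ≈ 1990 kip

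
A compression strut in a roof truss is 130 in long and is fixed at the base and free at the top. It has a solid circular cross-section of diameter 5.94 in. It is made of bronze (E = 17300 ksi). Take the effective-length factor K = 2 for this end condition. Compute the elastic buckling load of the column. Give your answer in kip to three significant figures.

P_cr ≈ 154 kip

I = πd⁴/64 = π×5.94⁴/64 = 61.11 in⁴
Effective length L_e = K·L = 2 × 130 = 260.0 in
P_cr = π²EI / L_e² = π² × 17300×10³ × 61.11 / 260.0² = 1.544×10^5 lb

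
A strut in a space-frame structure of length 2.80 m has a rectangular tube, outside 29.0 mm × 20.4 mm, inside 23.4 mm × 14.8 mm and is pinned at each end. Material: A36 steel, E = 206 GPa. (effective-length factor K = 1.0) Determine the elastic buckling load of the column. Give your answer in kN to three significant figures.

P_cr ≈ 3.68 kN

Weak-axis I_min = (h_o·b_o³ − h_i·b_i³)/12 with b_o = 20.4, b_i = 14.80 mm (shorter outer/inner sides).
I_min = (29.0×20.4³ − 23.40×14.80³)/12 = 1.420×10^4 mm⁴
I = 1.420×10^4 mm⁴ = 1.420×10^-8 m⁴
Effective length L_e = K·L = 1 × 2.80 = 2.800 m
P_cr = π²EI / L_e² = π² × 206×10⁹ × 1.420×10^-8 / 2.800² = 3.681×10^3 N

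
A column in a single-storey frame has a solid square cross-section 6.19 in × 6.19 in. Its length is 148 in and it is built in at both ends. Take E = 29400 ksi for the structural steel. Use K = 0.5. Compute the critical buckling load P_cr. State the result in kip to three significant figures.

P_cr ≈ 6480 kip

I = a⁴/12 = 6.19⁴/12 = 122.3 in⁴
Effective length L_e = K·L = 0.5 × 148 = 74.00 in
P_cr = π²EI / L_e² = π² × 29400×10³ × 122.3 / 74.00² = 6.483×10^6 lb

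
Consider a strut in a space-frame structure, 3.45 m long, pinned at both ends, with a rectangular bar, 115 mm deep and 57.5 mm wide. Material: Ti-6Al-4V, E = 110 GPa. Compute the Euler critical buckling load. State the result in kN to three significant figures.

Buckling occurs about the weak axis: I_min = h·b³/12 with b = 57.5 mm (the shorter side).
I_min = 115×57.5³/12 = 1.822×10^6 mm⁴
I = 1.822×10^6 mm⁴ = 1.822×10^-6 m⁴
Effective length L_e = K·L = 1 × 3.45 = 3.450 m
P_cr = π²EI / L_e² = π² × 110×10⁹ × 1.822×10^-6 / 3.450² = 1.662×10^5 N

P_cr ≈ 166 kN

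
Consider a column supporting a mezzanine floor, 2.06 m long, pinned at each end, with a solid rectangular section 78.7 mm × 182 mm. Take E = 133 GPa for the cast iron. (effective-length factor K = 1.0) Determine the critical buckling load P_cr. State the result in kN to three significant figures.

P_cr ≈ 2290 kN

Buckling occurs about the weak axis: I_min = h·b³/12 with b = 78.7 mm (the shorter side).
I_min = 182×78.7³/12 = 7.393×10^6 mm⁴
I = 7.393×10^6 mm⁴ = 7.393×10^-6 m⁴
Effective length L_e = K·L = 1 × 2.06 = 2.060 m
P_cr = π²EI / L_e² = π² × 133×10⁹ × 7.393×10^-6 / 2.060² = 2.287×10^6 N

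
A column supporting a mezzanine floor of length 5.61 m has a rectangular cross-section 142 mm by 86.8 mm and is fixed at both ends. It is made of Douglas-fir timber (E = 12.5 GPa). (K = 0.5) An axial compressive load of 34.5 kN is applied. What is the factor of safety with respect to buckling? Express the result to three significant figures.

n ≈ 3.52

Buckling occurs about the weak axis: I_min = h·b³/12 with b = 86.8 mm (the shorter side).
I_min = 142×86.8³/12 = 7.739×10^6 mm⁴
I = 7.739×10^6 mm⁴ = 7.739×10^-6 m⁴
Effective length L_e = K·L = 0.5 × 5.61 = 2.805 m
P_cr = π²EI / L_e² = π² × 12.5×10⁹ × 7.739×10^-6 / 2.805² = 1.213×10^5 N
Factor of safety n = P_cr / P = 121.34 / 34.5 = 3.52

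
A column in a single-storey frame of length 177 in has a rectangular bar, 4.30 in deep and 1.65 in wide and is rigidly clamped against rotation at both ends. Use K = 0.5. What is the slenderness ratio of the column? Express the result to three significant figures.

λ ≈ 186

For a rectangle r_min = b/√12 = 1.65/√12 = 0.4763 in
L_e = K·L = 0.5 × 177 = 88.50 in
λ = L_e / r_min = 88.500 / 0.4763 = 186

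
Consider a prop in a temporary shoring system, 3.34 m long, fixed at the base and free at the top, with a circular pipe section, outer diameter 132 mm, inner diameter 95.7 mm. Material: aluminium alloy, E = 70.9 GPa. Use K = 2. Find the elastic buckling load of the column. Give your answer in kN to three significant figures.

P_cr ≈ 169 kN

d_o = 132 mm, d_i = 95.7 mm
I = π(d_o⁴ − d_i⁴)/64 = π(132⁴ − 95.70⁴)/64 = 1.079×10^7 mm⁴
I = 1.079×10^7 mm⁴ = 1.079×10^-5 m⁴
Effective length L_e = K·L = 2 × 3.34 = 6.680 m
P_cr = π²EI / L_e² = π² × 70.9×10⁹ × 1.079×10^-5 / 6.680² = 1.691×10^5 N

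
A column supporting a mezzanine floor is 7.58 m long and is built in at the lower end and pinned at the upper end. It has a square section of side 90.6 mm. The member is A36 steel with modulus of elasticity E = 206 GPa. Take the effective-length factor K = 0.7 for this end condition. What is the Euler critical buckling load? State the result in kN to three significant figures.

P_cr ≈ 405 kN

I = a⁴/12 = 90.6⁴/12 = 5.615×10^6 mm⁴
I = 5.615×10^6 mm⁴ = 5.615×10^-6 m⁴
Effective length L_e = K·L = 0.7 × 7.58 = 5.306 m
P_cr = π²EI / L_e² = π² × 206×10⁹ × 5.615×10^-6 / 5.306² = 4.055×10^5 N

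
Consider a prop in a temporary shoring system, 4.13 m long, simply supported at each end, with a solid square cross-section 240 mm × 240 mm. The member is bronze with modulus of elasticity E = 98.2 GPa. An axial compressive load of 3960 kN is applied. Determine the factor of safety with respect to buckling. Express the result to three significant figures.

n ≈ 3.97

I = a⁴/12 = 240⁴/12 = 2.765×10^8 mm⁴
I = 2.765×10^8 mm⁴ = 2.765×10^-4 m⁴
Effective length L_e = K·L = 1 × 4.13 = 4.130 m
P_cr = π²EI / L_e² = π² × 98.2×10⁹ × 2.765×10^-4 / 4.130² = 1.571×10^7 N
Factor of safety n = P_cr / P = 15710 / 3960 = 3.97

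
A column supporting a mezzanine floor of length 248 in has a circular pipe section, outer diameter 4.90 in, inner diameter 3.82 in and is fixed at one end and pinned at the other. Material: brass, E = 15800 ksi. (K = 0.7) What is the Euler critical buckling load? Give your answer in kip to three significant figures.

P_cr ≈ 92.3 kip

d_o = 4.90 in, d_i = 3.82 in
I = π(d_o⁴ − d_i⁴)/64 = π(4.90⁴ − 3.820⁴)/64 = 17.85 in⁴
Effective length L_e = K·L = 0.7 × 248 = 173.6 in
P_cr = π²EI / L_e² = π² × 15800×10³ × 17.85 / 173.6² = 9.234×10^4 lb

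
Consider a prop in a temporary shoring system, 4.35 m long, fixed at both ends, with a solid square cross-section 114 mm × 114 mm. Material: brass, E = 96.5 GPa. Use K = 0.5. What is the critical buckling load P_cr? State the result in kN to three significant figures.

I = a⁴/12 = 114⁴/12 = 1.407×10^7 mm⁴
I = 1.407×10^7 mm⁴ = 1.407×10^-5 m⁴
Effective length L_e = K·L = 0.5 × 4.35 = 2.175 m
P_cr = π²EI / L_e² = π² × 96.5×10⁹ × 1.407×10^-5 / 2.175² = 2.834×10^6 N

P_cr ≈ 2830 kN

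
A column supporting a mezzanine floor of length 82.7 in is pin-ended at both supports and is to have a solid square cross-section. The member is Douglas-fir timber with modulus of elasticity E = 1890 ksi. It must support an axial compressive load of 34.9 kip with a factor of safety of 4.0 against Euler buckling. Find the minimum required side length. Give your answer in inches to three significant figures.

Required P_cr = n·P = 4.0 × 34.9 = 139.6 kip
L_e = K·L = 1 × 82.7 = 82.70 in
Required I = P_cr·L_e²/(π²E) = 1.396×10^5 × 82.70² / (π² × 1.89×10^6) = 51.18 in⁴
Solid square: I = a⁴/12  ⇒  a = (12I)^(1/4) = (12×51.18)^(1/4) = 4.98 in

a ≈ 4.98 in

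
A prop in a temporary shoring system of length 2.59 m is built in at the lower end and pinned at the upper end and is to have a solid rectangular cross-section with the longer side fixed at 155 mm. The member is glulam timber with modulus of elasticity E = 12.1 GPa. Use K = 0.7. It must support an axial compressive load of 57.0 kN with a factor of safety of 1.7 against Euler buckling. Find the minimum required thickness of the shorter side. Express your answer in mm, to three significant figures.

Required P_cr = n·P = 1.7 × 57.0 = 96.90 kN
L_e = K·L = 0.7 × 2.59 = 1.813 m
Required I = P_cr·L_e²/(π²E) = 9.690×10^4 × 1.813² / (π² × 1.21×10^10) = 2.667×10^-6 m⁴
I_req = 2.667×10^6 mm⁴
Rectangle, weak axis: I_min = h·b³/12 with h = 155 mm fixed  ⇒  b = (12I/h)^(1/3) = 59.1 mm

b ≈ 59.1 mm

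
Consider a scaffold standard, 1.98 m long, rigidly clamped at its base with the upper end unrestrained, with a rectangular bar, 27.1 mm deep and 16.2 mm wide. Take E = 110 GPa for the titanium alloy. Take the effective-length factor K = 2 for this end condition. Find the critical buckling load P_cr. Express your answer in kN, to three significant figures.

P_cr ≈ 0.665 kN

Buckling occurs about the weak axis: I_min = h·b³/12 with b = 16.2 mm (the shorter side).
I_min = 27.1×16.2³/12 = 9.601×10^3 mm⁴
I = 9.601×10^3 mm⁴ = 9.601×10^-9 m⁴
Effective length L_e = K·L = 2 × 1.98 = 3.960 m
P_cr = π²EI / L_e² = π² × 110×10⁹ × 9.601×10^-9 / 3.960² = 664.7 N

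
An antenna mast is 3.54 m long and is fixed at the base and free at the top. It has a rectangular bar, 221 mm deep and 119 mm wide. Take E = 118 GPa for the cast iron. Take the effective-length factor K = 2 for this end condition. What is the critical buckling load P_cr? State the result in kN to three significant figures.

P_cr ≈ 721 kN

Buckling occurs about the weak axis: I_min = h·b³/12 with b = 119 mm (the shorter side).
I_min = 221×119³/12 = 3.104×10^7 mm⁴
I = 3.104×10^7 mm⁴ = 3.104×10^-5 m⁴
Effective length L_e = K·L = 2 × 3.54 = 7.080 m
P_cr = π²EI / L_e² = π² × 118×10⁹ × 3.104×10^-5 / 7.080² = 7.211×10^5 N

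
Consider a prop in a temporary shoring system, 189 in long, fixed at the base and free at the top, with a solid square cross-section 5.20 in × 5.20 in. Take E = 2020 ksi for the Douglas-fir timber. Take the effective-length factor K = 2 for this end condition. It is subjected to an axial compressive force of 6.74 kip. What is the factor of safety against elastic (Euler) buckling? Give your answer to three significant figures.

I = a⁴/12 = 5.20⁴/12 = 60.93 in⁴
Effective length L_e = K·L = 2 × 189 = 378.0 in
P_cr = π²EI / L_e² = π² × 2020×10³ × 60.93 / 378.0² = 8.502×10^3 lb
Factor of safety n = P_cr / P = 8.5016 / 6.74 = 1.26

n ≈ 1.26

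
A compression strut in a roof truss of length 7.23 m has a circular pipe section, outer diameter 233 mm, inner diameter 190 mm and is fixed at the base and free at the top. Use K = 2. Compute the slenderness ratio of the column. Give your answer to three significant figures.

λ ≈ 192

d_o = 233 mm, d_i = 190 mm
I = π(d_o⁴ − d_i⁴)/64 = π(233⁴ − 190.0⁴)/64 = 8.070×10^7 mm⁴
A = 1.429×10^4 mm²;  r_min = √(I/A) = √(8.070×10^7/1.429×10^4) = 75.16 mm
L_e = K·L = 2 × 7.23 m = 14.46 m = 14460 mm
λ = L_e / r_min = 14460 / 75.16 = 192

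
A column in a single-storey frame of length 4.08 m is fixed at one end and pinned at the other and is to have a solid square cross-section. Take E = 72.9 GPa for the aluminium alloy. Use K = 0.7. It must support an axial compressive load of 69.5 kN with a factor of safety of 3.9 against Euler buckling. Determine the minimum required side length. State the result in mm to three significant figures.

a ≈ 77.9 mm

Required P_cr = n·P = 3.9 × 69.5 = 271.0 kN
L_e = K·L = 0.7 × 4.08 = 2.856 m
Required I = P_cr·L_e²/(π²E) = 2.711×10^5 × 2.856² / (π² × 7.29×10^10) = 3.073×10^-6 m⁴
I_req = 3.073×10^6 mm⁴
Solid square: I = a⁴/12  ⇒  a = (12I)^(1/4) = (12×3.073×10^6)^(1/4) = 77.9 mm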